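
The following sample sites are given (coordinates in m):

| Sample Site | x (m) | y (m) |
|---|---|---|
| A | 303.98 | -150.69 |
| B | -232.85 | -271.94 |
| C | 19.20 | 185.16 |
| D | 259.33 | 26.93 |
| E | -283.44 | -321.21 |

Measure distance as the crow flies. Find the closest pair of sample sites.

B and E

Pairwise distances:
A–B: 550.35 m
A–C: 440.33 m
A–D: 183.15 m
A–E: 611.67 m
B–C: 521.99 m
B–D: 575.82 m
B–E: 70.62 m
C–D: 287.57 m
C–E: 589.92 m
D–E: 644.83 m
Closest pair: B–E at 70.62 m.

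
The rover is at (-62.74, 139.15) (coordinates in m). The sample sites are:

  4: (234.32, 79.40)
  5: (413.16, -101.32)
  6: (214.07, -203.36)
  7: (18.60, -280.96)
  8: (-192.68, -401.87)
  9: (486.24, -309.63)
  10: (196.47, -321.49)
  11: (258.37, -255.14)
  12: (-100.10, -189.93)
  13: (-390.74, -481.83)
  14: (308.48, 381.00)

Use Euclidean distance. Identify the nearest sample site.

4

Distances from (-62.74, 139.15):
4: √((297.06)² + (-59.75)²) = √(88244.6436 + 3570.0625) = 303.01 m
5: √((475.90)² + (-240.47)²) = √(226480.8100 + 57825.8209) = 533.20 m
6: √((276.81)² + (-342.51)²) = √(76623.7761 + 117313.1001) = 440.38 m
7: √((81.34)² + (-420.11)²) = √(6616.1956 + 176492.4121) = 427.91 m
8: √((-129.94)² + (-541.02)²) = √(16884.4036 + 292702.6404) = 556.41 m
9: √((548.98)² + (-448.78)²) = √(301379.0404 + 201403.4884) = 709.07 m
10: √((259.21)² + (-460.64)²) = √(67189.8241 + 212189.2096) = 528.56 m
11: √((321.11)² + (-394.29)²) = √(103111.6321 + 155464.6041) = 508.50 m
12: √((-37.36)² + (-329.08)²) = √(1395.7696 + 108293.6464) = 331.19 m
13: √((-328.00)² + (-620.98)²) = √(107584.0000 + 385616.1604) = 702.28 m
14: √((371.22)² + (241.85)²) = √(137804.2884 + 58491.4225) = 443.05 m
Minimum: 4 at 303.01 m.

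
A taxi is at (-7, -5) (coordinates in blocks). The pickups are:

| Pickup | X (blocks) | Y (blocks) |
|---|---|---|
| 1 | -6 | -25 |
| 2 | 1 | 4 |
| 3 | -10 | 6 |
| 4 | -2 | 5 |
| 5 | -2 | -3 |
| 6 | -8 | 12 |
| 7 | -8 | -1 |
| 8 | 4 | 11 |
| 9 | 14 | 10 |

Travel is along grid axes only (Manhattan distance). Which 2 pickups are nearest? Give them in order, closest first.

Distances from (-7, -5):
1: 21 blocks
2: 17 blocks
3: 14 blocks
4: 15 blocks
5: 7 blocks
6: 18 blocks
7: 5 blocks
8: 27 blocks
9: 36 blocks
Sorted: 7 (5 blocks) < 5 (7 blocks) < 3 (14 blocks) < 4 (15 blocks) < …

7, 5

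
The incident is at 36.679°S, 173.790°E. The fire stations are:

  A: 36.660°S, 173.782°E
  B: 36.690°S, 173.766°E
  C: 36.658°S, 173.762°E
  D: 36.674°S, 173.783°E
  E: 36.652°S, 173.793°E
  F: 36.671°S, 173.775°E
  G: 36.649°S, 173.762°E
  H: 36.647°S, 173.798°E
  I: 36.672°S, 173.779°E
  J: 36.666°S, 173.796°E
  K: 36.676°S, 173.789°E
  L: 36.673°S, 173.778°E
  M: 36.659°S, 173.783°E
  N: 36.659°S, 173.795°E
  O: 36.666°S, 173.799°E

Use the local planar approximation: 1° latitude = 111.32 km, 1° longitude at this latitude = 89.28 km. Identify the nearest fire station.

K

Distances from 36.679°S, 173.790°E:
A: 2.232 km
B: 2.468 km
C: 3.423 km
D: 0.837 km
E: 3.018 km
F: 1.608 km
G: 4.172 km
H: 3.633 km
I: 1.254 km
J: 1.543 km
K: 0.346 km
L: 1.263 km
M: 2.312 km
N: 2.271 km
O: 1.655 km
Minimum: K at 0.346 km.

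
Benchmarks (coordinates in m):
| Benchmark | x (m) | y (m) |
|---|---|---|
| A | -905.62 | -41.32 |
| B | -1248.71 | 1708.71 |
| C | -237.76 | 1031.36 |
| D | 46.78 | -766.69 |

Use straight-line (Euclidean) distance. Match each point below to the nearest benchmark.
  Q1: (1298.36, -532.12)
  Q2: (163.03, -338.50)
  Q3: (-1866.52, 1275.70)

Q1 at (1298.36, -532.12):
  A: 2257.97 m
  B: 3392.47 m
  C: 2191.83 m
  D: 1273.37 m
  → nearest: D (1273.37 m)
Q2 at (163.03, -338.50):
  A: 1109.20 m
  B: 2486.78 m
  C: 1427.29 m
  D: 443.69 m
  → nearest: D (443.69 m)
Q3 at (-1866.52, 1275.70):
  A: 1630.30 m
  B: 754.44 m
  C: 1646.99 m
  D: 2798.58 m
  → nearest: B (754.44 m)

Q1→D; Q2→D; Q3→B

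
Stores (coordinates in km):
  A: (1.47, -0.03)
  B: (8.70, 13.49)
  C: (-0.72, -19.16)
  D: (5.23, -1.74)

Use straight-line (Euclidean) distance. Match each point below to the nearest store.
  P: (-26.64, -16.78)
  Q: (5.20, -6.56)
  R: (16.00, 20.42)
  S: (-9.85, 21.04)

P→C; Q→D; R→B; S→B

P at (-26.64, -16.78):
  A: 32.72 km
  B: 46.53 km
  C: 26.03 km
  D: 35.24 km
  → nearest: C (26.03 km)
Q at (5.20, -6.56):
  A: 7.52 km
  B: 20.35 km
  C: 13.92 km
  D: 4.82 km
  → nearest: D (4.82 km)
R at (16.00, 20.42):
  A: 25.09 km
  B: 10.07 km
  C: 42.97 km
  D: 24.64 km
  → nearest: B (10.07 km)
S at (-9.85, 21.04):
  A: 23.92 km
  B: 20.03 km
  C: 41.22 km
  D: 27.32 km
  → nearest: B (20.03 km)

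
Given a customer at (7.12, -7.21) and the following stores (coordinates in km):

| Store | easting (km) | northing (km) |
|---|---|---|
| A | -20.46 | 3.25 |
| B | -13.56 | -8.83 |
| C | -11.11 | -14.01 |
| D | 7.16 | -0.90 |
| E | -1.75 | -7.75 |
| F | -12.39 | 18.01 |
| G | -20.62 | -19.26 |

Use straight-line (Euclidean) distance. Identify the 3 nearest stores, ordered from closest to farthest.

D, E, C

Distances from (7.12, -7.21):
A: √((-27.58)² + (10.46)²) = √(760.6564 + 109.4116) = 29.50 km
B: √((-20.68)² + (-1.62)²) = √(427.6624 + 2.6244) = 20.74 km
C: √((-18.23)² + (-6.80)²) = √(332.3329 + 46.2400) = 19.46 km
D: √((0.04)² + (6.31)²) = √(0.0016 + 39.8161) = 6.31 km
E: √((-8.87)² + (-0.54)²) = √(78.6769 + 0.2916) = 8.89 km
F: √((-19.51)² + (25.22)²) = √(380.6401 + 636.0484) = 31.89 km
G: √((-27.74)² + (-12.05)²) = √(769.5076 + 145.2025) = 30.24 km
Sorted: D (6.31 km) < E (8.89 km) < C (19.46 km) < B (20.74 km) < A (29.50 km) < …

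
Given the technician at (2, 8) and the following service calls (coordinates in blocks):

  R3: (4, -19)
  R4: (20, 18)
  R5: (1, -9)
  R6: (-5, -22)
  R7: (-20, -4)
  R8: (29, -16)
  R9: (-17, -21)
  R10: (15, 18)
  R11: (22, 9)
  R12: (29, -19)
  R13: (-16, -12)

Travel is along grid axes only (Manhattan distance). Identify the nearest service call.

Distances from (2, 8):
R3: |2| + |-27| = 2 + 27 = 29 blocks
R4: |18| + |10| = 18 + 10 = 28 blocks
R5: |-1| + |-17| = 1 + 17 = 18 blocks
R6: |-7| + |-30| = 7 + 30 = 37 blocks
R7: |-22| + |-12| = 22 + 12 = 34 blocks
R8: |27| + |-24| = 27 + 24 = 51 blocks
R9: |-19| + |-29| = 19 + 29 = 48 blocks
R10: |13| + |10| = 13 + 10 = 23 blocks
R11: |20| + |1| = 20 + 1 = 21 blocks
R12: |27| + |-27| = 27 + 27 = 54 blocks
R13: |-18| + |-20| = 18 + 20 = 38 blocks
Minimum: R5 at 18 blocks.

R5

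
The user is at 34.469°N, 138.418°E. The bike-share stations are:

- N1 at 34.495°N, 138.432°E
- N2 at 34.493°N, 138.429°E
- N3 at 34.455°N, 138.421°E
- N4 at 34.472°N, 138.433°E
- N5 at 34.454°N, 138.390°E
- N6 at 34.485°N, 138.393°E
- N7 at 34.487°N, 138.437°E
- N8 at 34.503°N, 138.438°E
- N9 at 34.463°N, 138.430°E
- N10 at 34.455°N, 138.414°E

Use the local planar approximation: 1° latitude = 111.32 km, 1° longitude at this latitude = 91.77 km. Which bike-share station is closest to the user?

N9

Distances from 34.469°N, 138.418°E:
N1: √((0.026·111.32)² + (0.014·91.77)²) = √(8.37709 + 1.65066) = 3.167 km
N2: √((0.024·111.32)² + (0.011·91.77)²) = √(7.13787 + 1.01903) = 2.856 km
N3: √((-0.014·111.32)² + (0.003·91.77)²) = √(2.42886 + 0.07580) = 1.583 km
N4: √((0.003·111.32)² + (0.015·91.77)²) = √(0.11153 + 1.89489) = 1.416 km
N5: √((-0.015·111.32)² + (-0.028·91.77)²) = √(2.78823 + 6.60264) = 3.064 km
N6: √((0.016·111.32)² + (-0.025·91.77)²) = √(3.17239 + 5.26358) = 2.904 km
N7: √((0.018·111.32)² + (0.019·91.77)²) = √(4.01505 + 3.04025) = 2.656 km
N8: √((0.034·111.32)² + (0.020·91.77)²) = √(14.32532 + 3.36869) = 4.206 km
N9: √((-0.006·111.32)² + (0.012·91.77)²) = √(0.44612 + 1.21273) = 1.288 km
N10: √((-0.014·111.32)² + (-0.004·91.77)²) = √(2.42886 + 0.13475) = 1.601 km
Minimum: N9 at 1.288 km.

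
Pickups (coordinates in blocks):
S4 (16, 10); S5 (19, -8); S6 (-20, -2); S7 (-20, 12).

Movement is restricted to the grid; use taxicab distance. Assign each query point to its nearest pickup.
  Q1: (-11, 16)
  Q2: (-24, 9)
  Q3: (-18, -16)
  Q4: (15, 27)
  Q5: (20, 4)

Q1→S7; Q2→S7; Q3→S6; Q4→S4; Q5→S4

Q1 at (-11, 16):
  S4: 33 blocks
  S5: 54 blocks
  S6: 27 blocks
  S7: 13 blocks
  → nearest: S7 (13 blocks)
Q2 at (-24, 9):
  S4: 41 blocks
  S5: 60 blocks
  S6: 15 blocks
  S7: 7 blocks
  → nearest: S7 (7 blocks)
Q3 at (-18, -16):
  S4: 60 blocks
  S5: 45 blocks
  S6: 16 blocks
  S7: 30 blocks
  → nearest: S6 (16 blocks)
Q4 at (15, 27):
  S4: 18 blocks
  S5: 39 blocks
  S6: 64 blocks
  S7: 50 blocks
  → nearest: S4 (18 blocks)
Q5 at (20, 4):
  S4: 10 blocks
  S5: 13 blocks
  S6: 46 blocks
  S7: 48 blocks
  → nearest: S4 (10 blocks)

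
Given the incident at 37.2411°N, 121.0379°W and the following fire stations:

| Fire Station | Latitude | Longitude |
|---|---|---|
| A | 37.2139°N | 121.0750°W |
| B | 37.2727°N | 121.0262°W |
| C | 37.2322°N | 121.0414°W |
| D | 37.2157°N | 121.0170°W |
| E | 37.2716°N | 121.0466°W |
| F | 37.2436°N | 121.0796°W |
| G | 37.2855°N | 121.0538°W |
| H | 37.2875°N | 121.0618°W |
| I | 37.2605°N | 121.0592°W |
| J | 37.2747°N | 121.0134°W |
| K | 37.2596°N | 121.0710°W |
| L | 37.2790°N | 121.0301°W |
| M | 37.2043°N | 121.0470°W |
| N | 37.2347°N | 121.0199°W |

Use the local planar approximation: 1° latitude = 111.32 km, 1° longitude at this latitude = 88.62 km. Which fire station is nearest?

C

Distances from 37.2411°N, 121.0379°W:
A: √((-0.0272·111.32)² + (-0.0371·88.62)²) = √(9.168203 + 10.809642) = 4.4697 km
B: √((0.0316·111.32)² + (0.0117·88.62)²) = √(12.374298 + 1.075066) = 3.6673 km
C: √((-0.0089·111.32)² + (-0.0035·88.62)²) = √(0.981582 + 0.096205) = 1.0382 km
D: √((-0.0254·111.32)² + (0.0209·88.62)²) = √(7.994915 + 3.430489) = 3.3801 km
E: √((0.0305·111.32)² + (-0.0087·88.62)²) = √(11.527790 + 0.594432) = 3.4817 km
F: √((0.0025·111.32)² + (-0.0417·88.62)²) = √(0.077451 + 13.656380) = 3.7059 km
G: √((0.0444·111.32)² + (-0.0159·88.62)²) = √(24.429374 + 1.985444) = 5.1395 km
H: √((0.0464·111.32)² + (-0.0239·88.62)²) = √(26.679787 + 4.486000) = 5.5826 km
I: √((0.0194·111.32)² + (-0.0213·88.62)²) = √(4.663907 + 3.563056) = 2.8683 km
J: √((0.0336·111.32)² + (0.0245·88.62)²) = √(13.990233 + 4.714066) = 4.3248 km
K: √((0.0185·111.32)² + (-0.0331·88.62)²) = √(4.241211 + 8.604378) = 3.5841 km
L: √((0.0379·111.32)² + (0.0078·88.62)²) = √(17.800197 + 0.477807) = 4.2753 km
M: √((-0.0368·111.32)² + (-0.0091·88.62)²) = √(16.781935 + 0.650349) = 4.1752 km
N: √((-0.0064·111.32)² + (0.0180·88.62)²) = √(0.507582 + 2.544535) = 1.7470 km
Minimum: C at 1.0382 km.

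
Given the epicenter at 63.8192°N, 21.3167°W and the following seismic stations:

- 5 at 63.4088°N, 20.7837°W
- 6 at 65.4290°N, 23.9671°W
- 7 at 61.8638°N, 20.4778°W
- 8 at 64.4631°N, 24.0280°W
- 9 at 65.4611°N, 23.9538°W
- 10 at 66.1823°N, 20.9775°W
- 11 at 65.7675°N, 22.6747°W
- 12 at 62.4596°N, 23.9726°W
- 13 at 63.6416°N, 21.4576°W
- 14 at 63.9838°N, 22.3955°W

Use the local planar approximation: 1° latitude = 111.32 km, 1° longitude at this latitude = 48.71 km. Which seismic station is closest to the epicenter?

13

Distances from 63.8192°N, 21.3167°W:
5: 52.5474 km
6: 220.8637 km
7: 221.4774 km
8: 150.2654 km
9: 223.3996 km
10: 263.5787 km
11: 226.7478 km
12: 199.1063 km
13: 20.9278 km
14: 55.6513 km
Minimum: 13 at 20.9278 km.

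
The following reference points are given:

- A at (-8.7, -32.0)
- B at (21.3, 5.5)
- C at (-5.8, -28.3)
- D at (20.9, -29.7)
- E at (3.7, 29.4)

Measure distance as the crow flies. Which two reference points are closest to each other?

A and C

Pairwise distances:
A–C: 4.70
C–D: 26.74
B–E: 29.68
A–D: 29.69
B–D: 35.20
B–C: 43.32
A–B: 48.02
C–E: 58.48
D–E: 61.55
A–E: 62.64
Closest pair: A–C at 4.70.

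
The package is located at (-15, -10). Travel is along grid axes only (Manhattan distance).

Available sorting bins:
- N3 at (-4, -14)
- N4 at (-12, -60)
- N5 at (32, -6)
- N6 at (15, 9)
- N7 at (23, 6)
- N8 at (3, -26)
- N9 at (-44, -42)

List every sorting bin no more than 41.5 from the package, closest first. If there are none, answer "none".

Distances from (-15, -10):
N3: 15
N4: 53
N5: 51
N6: 49
N7: 54
N8: 34
N9: 61
Threshold 41.5: N3 (15), N8 (34) are within range.

N3, N8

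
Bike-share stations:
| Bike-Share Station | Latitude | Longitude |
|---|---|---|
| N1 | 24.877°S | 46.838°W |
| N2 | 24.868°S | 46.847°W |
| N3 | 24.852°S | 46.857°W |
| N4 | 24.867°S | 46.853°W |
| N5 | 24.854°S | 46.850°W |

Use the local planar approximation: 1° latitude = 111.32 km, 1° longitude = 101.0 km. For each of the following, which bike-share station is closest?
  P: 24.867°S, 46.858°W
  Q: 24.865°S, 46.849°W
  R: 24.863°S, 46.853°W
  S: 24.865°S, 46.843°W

P at 24.867°S, 46.858°W:
  N1: √((-0.010·111.32)² + (0.020·101.0)²) = √(1.23921424 + 4.08040000) = 2.306429 km
  N2: √((-0.001·111.32)² + (0.011·101.0)²) = √(0.01239214 + 1.23432100) = 1.116563 km
  N3: √((0.015·111.32)² + (0.001·101.0)²) = √(2.78823204 + 0.01020100) = 1.672852 km
  N4: √((0.000·111.32)² + (0.005·101.0)²) = √(0.00000000 + 0.25502500) = 0.505000 km
  N5: √((0.013·111.32)² + (0.008·101.0)²) = √(2.09427207 + 0.65286400) = 1.657449 km
  → nearest: N4 (0.505000 km)
Q at 24.865°S, 46.849°W:
  N1: √((-0.012·111.32)² + (0.011·101.0)²) = √(1.78446851 + 1.23432100) = 1.737466 km
  N2: √((-0.003·111.32)² + (0.002·101.0)²) = √(0.11152928 + 0.04080400) = 0.390299 km
  N3: √((0.013·111.32)² + (-0.008·101.0)²) = √(2.09427207 + 0.65286400) = 1.657449 km
  N4: √((-0.002·111.32)² + (-0.004·101.0)²) = √(0.04956857 + 0.16321600) = 0.461286 km
  N5: √((0.011·111.32)² + (-0.001·101.0)²) = √(1.49944923 + 0.01020100) = 1.228678 km
  → nearest: N2 (0.390299 km)
R at 24.863°S, 46.853°W:
  N1: √((-0.014·111.32)² + (0.015·101.0)²) = √(2.42885991 + 2.29522500) = 2.173496 km
  N2: √((-0.005·111.32)² + (0.006·101.0)²) = √(0.30980356 + 0.36723600) = 0.822824 km
  N3: √((0.011·111.32)² + (-0.004·101.0)²) = √(1.49944923 + 0.16321600) = 1.289444 km
  N4: √((-0.004·111.32)² + (0.000·101.0)²) = √(0.19827428 + 0.00000000) = 0.445280 km
  N5: √((0.009·111.32)² + (0.003·101.0)²) = √(1.00376353 + 0.09180900) = 1.046696 km
  → nearest: N4 (0.445280 km)
S at 24.865°S, 46.843°W:
  N1: √((-0.012·111.32)² + (0.005·101.0)²) = √(1.78446851 + 0.25502500) = 1.428108 km
  N2: √((-0.003·111.32)² + (-0.004·101.0)²) = √(0.11152928 + 0.16321600) = 0.524162 km
  N3: √((0.013·111.32)² + (-0.014·101.0)²) = √(2.09427207 + 1.99939600) = 2.023282 km
  N4: √((-0.002·111.32)² + (-0.010·101.0)²) = √(0.04956857 + 1.02010000) = 1.034248 km
  N5: √((0.011·111.32)² + (-0.007·101.0)²) = √(1.49944923 + 0.49984900) = 1.413965 km
  → nearest: N2 (0.524162 km)

P→N4; Q→N2; R→N4; S→N2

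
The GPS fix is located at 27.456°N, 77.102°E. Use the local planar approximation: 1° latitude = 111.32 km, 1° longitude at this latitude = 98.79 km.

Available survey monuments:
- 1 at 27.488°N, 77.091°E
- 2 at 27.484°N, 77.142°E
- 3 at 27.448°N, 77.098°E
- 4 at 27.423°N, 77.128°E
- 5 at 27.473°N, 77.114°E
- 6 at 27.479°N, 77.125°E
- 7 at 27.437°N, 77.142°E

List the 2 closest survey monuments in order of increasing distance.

Distances from 27.456°N, 77.102°E:
1: √((0.032·111.32)² + (-0.011·98.79)²) = √(12.689554 + 1.180895) = 3.7243 km
2: √((0.028·111.32)² + (0.040·98.79)²) = √(9.715440 + 15.615143) = 5.0329 km
3: √((-0.008·111.32)² + (-0.004·98.79)²) = √(0.793097 + 0.156151) = 0.9743 km
4: √((-0.033·111.32)² + (0.026·98.79)²) = √(13.495043 + 6.597398) = 4.4825 km
5: √((0.017·111.32)² + (0.012·98.79)²) = √(3.581329 + 1.405363) = 2.2331 km
6: √((0.023·111.32)² + (0.023·98.79)²) = √(6.555443 + 5.162757) = 3.4232 km
7: √((-0.019·111.32)² + (0.040·98.79)²) = √(4.473563 + 15.615143) = 4.4820 km
Sorted: 3 (0.9743 km) < 5 (2.2331 km) < 6 (3.4232 km) < 1 (3.7243 km) < …

3, 5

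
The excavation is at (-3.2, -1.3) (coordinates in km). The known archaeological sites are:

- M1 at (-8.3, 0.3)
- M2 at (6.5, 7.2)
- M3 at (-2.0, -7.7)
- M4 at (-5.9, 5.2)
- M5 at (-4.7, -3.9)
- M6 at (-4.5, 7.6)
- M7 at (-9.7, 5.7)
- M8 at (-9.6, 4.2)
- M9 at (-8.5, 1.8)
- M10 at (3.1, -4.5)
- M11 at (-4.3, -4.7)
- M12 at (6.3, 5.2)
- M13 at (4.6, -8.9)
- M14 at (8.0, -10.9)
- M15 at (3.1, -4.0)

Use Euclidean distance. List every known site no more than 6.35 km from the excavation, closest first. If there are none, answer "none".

M5, M11, M1, M9

Distances from (-3.2, -1.3):
M1: √((-5.1)² + (1.6)²) = √(26.010 + 2.560) = 5.3 km
M2: √((9.7)² + (8.5)²) = √(94.090 + 72.250) = 12.9 km
M3: √((1.2)² + (-6.4)²) = √(1.440 + 40.960) = 6.5 km
M4: √((-2.7)² + (6.5)²) = √(7.290 + 42.250) = 7.0 km
M5: √((-1.5)² + (-2.6)²) = √(2.250 + 6.760) = 3.0 km
M6: √((-1.3)² + (8.9)²) = √(1.690 + 79.210) = 9.0 km
M7: √((-6.5)² + (7.0)²) = √(42.250 + 49.000) = 9.6 km
M8: √((-6.4)² + (5.5)²) = √(40.960 + 30.250) = 8.4 km
M9: √((-5.3)² + (3.1)²) = √(28.090 + 9.610) = 6.1 km
M10: √((6.3)² + (-3.2)²) = √(39.690 + 10.240) = 7.1 km
M11: √((-1.1)² + (-3.4)²) = √(1.210 + 11.560) = 3.6 km
M12: √((9.5)² + (6.5)²) = √(90.250 + 42.250) = 11.5 km
M13: √((7.8)² + (-7.6)²) = √(60.840 + 57.760) = 10.9 km
M14: √((11.2)² + (-9.6)²) = √(125.440 + 92.160) = 14.8 km
M15: √((6.3)² + (-2.7)²) = √(39.690 + 7.290) = 6.9 km
Threshold 6.35 km: M5 (3.0 km), M11 (3.6 km), M1 (5.3 km), M9 (6.1 km) are within range.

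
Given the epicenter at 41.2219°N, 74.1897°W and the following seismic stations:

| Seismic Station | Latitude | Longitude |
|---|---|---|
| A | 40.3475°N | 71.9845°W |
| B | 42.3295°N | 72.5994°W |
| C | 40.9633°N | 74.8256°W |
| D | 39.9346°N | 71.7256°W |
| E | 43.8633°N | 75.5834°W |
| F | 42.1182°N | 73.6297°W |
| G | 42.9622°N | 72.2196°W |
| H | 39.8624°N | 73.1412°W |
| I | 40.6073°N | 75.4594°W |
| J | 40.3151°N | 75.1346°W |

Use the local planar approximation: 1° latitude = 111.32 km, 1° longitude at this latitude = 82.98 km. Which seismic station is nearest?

C

Distances from 41.2219°N, 74.1897°W:
A: √((-0.8744·111.32)² + (2.2052·82.98)²) = √(9474.726737 + 33484.423692) = 207.2659 km
B: √((1.1076·111.32)² + (1.5903·82.98)²) = √(15202.404695 + 17414.258178) = 180.6008 km
C: √((-0.2586·111.32)² + (-0.6359·82.98)²) = √(828.711635 + 2784.354389) = 60.1088 km
D: √((-1.2873·111.32)² + (2.4641·82.98)²) = √(20535.530843 + 41808.397202) = 249.6877 km
E: √((2.6414·111.32)² + (-1.3937·82.98)²) = √(86459.902676 + 13374.743474) = 315.9662 km
F: √((0.8963·111.32)² + (0.5600·82.98)²) = √(9955.273324 + 2159.349373) = 110.0664 km
G: √((1.7403·111.32)² + (1.9701·82.98)²) = √(37531.388842 + 26725.350091) = 253.4891 km
H: √((-1.3595·111.32)² + (1.0485·82.98)²) = √(22903.656367 + 7569.788241) = 174.5664 km
I: √((-0.6146·111.32)² + (-1.2697·82.98)²) = √(4680.923108 + 11100.667648) = 125.6248 km
J: √((-0.9068·111.32)² + (-0.9449·82.98)²) = √(10189.888180 + 6147.783414) = 127.8189 km
Minimum: C at 60.1088 km.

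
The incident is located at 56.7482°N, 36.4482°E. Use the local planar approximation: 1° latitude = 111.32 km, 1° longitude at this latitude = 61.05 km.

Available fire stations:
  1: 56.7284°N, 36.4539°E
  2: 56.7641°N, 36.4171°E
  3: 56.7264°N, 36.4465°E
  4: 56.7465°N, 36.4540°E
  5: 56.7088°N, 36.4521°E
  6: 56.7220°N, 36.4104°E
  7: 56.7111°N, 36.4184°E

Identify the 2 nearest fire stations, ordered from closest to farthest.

4, 1

Distances from 56.7482°N, 36.4482°E:
1: √((-0.0198·111.32)² + (0.0057·61.05)²) = √(4.858216 + 0.121094) = 2.2314 km
2: √((0.0159·111.32)² + (-0.0311·61.05)²) = √(3.132858 + 3.604891) = 2.5957 km
3: √((-0.0218·111.32)² + (-0.0017·61.05)²) = √(5.889242 + 0.010771) = 2.4290 km
4: √((-0.0017·111.32)² + (0.0058·61.05)²) = √(0.035813 + 0.125380) = 0.4015 km
5: √((-0.0394·111.32)² + (0.0039·61.05)²) = √(19.237066 + 0.056689) = 4.3925 km
6: √((-0.0262·111.32)² + (-0.0378·61.05)²) = √(8.506462 + 5.325433) = 3.7191 km
7: √((-0.0371·111.32)² + (-0.0298·61.05)²) = √(17.056669 + 3.309816) = 4.5129 km
Sorted: 4 (0.4015 km) < 1 (2.2314 km) < 3 (2.4290 km) < 2 (2.5957 km) < …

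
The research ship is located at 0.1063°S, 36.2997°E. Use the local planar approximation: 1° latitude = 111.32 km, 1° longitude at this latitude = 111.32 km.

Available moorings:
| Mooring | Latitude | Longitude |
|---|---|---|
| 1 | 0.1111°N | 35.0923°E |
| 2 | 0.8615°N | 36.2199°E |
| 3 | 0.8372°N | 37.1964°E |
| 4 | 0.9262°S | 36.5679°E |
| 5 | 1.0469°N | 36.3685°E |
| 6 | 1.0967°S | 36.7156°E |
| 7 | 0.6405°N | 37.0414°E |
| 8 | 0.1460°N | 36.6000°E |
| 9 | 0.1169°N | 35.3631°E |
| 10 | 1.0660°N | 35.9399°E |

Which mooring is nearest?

Distances from 0.1063°S, 36.2997°E:
1: 136.5692 km
2: 108.1011 km
3: 144.8984 km
4: 96.0303 km
5: 128.6025 km
6: 119.5778 km
7: 117.1682 km
8: 43.6618 km
9: 107.1820 km
10: 136.5086 km
Minimum: 8 at 43.6618 km.

8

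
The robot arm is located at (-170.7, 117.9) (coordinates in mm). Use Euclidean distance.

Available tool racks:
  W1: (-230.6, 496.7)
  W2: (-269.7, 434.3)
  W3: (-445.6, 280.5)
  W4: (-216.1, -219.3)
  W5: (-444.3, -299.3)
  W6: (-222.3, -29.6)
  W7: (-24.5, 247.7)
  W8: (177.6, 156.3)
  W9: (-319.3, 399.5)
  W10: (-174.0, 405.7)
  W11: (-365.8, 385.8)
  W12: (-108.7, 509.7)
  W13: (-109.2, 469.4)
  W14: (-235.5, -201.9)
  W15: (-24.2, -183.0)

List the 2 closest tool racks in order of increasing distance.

W6, W7

Distances from (-170.7, 117.9):
W1: √((-59.9)² + (378.8)²) = √(3588.010 + 143489.440) = 383.5 mm
W2: √((-99.0)² + (316.4)²) = √(9801.000 + 100108.960) = 331.5 mm
W3: √((-274.9)² + (162.6)²) = √(75570.010 + 26438.760) = 319.4 mm
W4: √((-45.4)² + (-337.2)²) = √(2061.160 + 113703.840) = 340.2 mm
W5: √((-273.6)² + (-417.2)²) = √(74856.960 + 174055.840) = 498.9 mm
W6: √((-51.6)² + (-147.5)²) = √(2662.560 + 21756.250) = 156.3 mm
W7: √((146.2)² + (129.8)²) = √(21374.440 + 16848.040) = 195.5 mm
W8: √((348.3)² + (38.4)²) = √(121312.890 + 1474.560) = 350.4 mm
W9: √((-148.6)² + (281.6)²) = √(22081.960 + 79298.560) = 318.4 mm
W10: √((-3.3)² + (287.8)²) = √(10.890 + 82828.840) = 287.8 mm
W11: √((-195.1)² + (267.9)²) = √(38064.010 + 71770.410) = 331.4 mm
W12: √((62.0)² + (391.8)²) = √(3844.000 + 153507.240) = 396.7 mm
W13: √((61.5)² + (351.5)²) = √(3782.250 + 123552.250) = 356.8 mm
W14: √((-64.8)² + (-319.8)²) = √(4199.040 + 102272.040) = 326.3 mm
W15: √((146.5)² + (-300.9)²) = √(21462.250 + 90540.810) = 334.7 mm
Sorted: W6 (156.3 mm) < W7 (195.5 mm) < W10 (287.8 mm) < W9 (318.4 mm) < …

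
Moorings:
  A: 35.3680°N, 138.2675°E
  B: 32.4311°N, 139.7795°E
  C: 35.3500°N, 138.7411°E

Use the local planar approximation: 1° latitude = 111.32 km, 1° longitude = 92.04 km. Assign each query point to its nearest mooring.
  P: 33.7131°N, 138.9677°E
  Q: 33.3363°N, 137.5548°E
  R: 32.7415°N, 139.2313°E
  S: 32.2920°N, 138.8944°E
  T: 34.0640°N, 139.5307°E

P→B; Q→B; R→B; S→B; T→C

P at 33.7131°N, 138.9677°E:
  A: √((1.6549·111.32)² + (-0.7002·92.04)²) = √(33938.286162 + 4153.339504) = 195.1708 km
  B: √((-1.2820·111.32)² + (0.8118·92.04)²) = √(20366.783446 + 5582.790283) = 161.0887 km
  C: √((1.6369·111.32)² + (-0.2266·92.04)²) = √(33204.021984 + 434.983748) = 183.4094 km
  → nearest: B (161.0887 km)
Q at 33.3363°N, 137.5548°E:
  A: √((2.0317·111.32)² + (0.7127·92.04)²) = √(51152.345996 + 4302.954339) = 235.4895 km
  B: √((-0.9052·111.32)² + (2.2247·92.04)²) = √(10153.960880 + 41927.226016) = 228.2130 km
  C: √((2.0137·111.32)² + (1.1863·92.04)²) = √(50249.984885 + 11921.812324) = 249.3427 km
  → nearest: B (228.2130 km)
R at 32.7415°N, 139.2313°E:
  A: √((2.6265·111.32)² + (-0.9638·92.04)²) = √(85487.222229 + 7869.136231) = 305.5427 km
  B: √((-0.3104·111.32)² + (0.5482·92.04)²) = √(1193.960119 + 2545.841035) = 61.1539 km
  C: √((2.6085·111.32)² + (-0.4902·92.04)²) = √(84319.510650 + 2035.634646) = 293.8625 km
  → nearest: B (61.1539 km)
S at 32.2920°N, 138.8944°E:
  A: √((3.0760·111.32)² + (-0.6269·92.04)²) = √(117251.675549 + 3329.275690) = 347.2477 km
  B: √((0.1391·111.32)² + (0.8851·92.04)²) = √(239.773209 + 6636.481705) = 82.9232 km
  C: √((3.0580·111.32)² + (-0.1533·92.04)²) = √(115883.434322 + 199.084537) = 340.7088 km
  → nearest: B (82.9232 km)
T at 34.0640°N, 139.5307°E:
  A: √((1.3040·111.32)² + (-1.2632·92.04)²) = √(21071.797211 + 13517.533483) = 185.9821 km
  B: √((-1.6329·111.32)² + (0.2488·92.04)²) = √(33041.942675 + 524.389482) = 183.2112 km
  C: √((1.2860·111.32)² + (-0.7896·92.04)²) = √(20494.075533 + 5281.624229) = 160.5481 km
  → nearest: C (160.5481 km)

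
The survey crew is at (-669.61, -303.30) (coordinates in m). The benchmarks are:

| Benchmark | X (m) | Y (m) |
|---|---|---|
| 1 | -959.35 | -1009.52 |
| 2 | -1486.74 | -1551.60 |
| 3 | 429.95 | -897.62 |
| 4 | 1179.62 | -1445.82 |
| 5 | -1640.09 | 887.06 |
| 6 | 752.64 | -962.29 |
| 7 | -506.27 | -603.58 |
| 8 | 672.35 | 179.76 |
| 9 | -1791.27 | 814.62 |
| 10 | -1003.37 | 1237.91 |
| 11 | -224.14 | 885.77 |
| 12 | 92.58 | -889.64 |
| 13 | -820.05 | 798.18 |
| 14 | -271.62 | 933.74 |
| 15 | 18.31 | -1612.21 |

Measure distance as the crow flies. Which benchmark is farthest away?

4

Distances from (-669.61, -303.30):
1: 763.35 m
2: 1491.96 m
3: 1249.90 m
4: 2173.71 m
5: 1535.83 m
6: 1567.50 m
7: 341.83 m
8: 1426.26 m
9: 1583.62 m
10: 1576.94 m
11: 1269.78 m
12: 961.63 m
13: 1111.71 m
14: 1299.49 m
15: 1478.67 m
Maximum: 4 at 2173.71 m.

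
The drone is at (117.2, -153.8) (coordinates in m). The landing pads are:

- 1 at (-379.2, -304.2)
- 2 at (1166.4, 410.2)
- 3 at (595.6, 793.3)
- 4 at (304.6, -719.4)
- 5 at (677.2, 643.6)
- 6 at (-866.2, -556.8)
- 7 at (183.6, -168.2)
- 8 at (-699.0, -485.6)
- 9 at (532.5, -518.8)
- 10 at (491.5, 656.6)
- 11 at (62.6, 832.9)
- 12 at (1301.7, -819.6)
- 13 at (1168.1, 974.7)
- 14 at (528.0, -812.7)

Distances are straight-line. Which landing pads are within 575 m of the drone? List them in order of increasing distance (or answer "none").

Distances from (117.2, -153.8):
1: √((-496.4)² + (-150.4)²) = √(246412.960 + 22620.160) = 518.7 m
2: √((1049.2)² + (564.0)²) = √(1100820.640 + 318096.000) = 1191.2 m
3: √((478.4)² + (947.1)²) = √(228866.560 + 896998.410) = 1061.1 m
4: √((187.4)² + (-565.6)²) = √(35118.760 + 319903.360) = 595.8 m
5: √((560.0)² + (797.4)²) = √(313600.000 + 635846.760) = 974.4 m
6: √((-983.4)² + (-403.0)²) = √(967075.560 + 162409.000) = 1062.8 m
7: √((66.4)² + (-14.4)²) = √(4408.960 + 207.360) = 67.9 m
8: √((-816.2)² + (-331.8)²) = √(666182.440 + 110091.240) = 881.1 m
9: √((415.3)² + (-365.0)²) = √(172474.090 + 133225.000) = 552.9 m
10: √((374.3)² + (810.4)²) = √(140100.490 + 656748.160) = 892.7 m
11: √((-54.6)² + (986.7)²) = √(2981.160 + 973576.890) = 988.2 m
12: √((1184.5)² + (-665.8)²) = √(1403040.250 + 443289.640) = 1358.8 m
13: √((1050.9)² + (1128.5)²) = √(1104390.810 + 1273512.250) = 1542.0 m
14: √((410.8)² + (-658.9)²) = √(168756.640 + 434149.210) = 776.5 m
Threshold 575 m: 7 (67.9 m), 1 (518.7 m), 9 (552.9 m) are within range.

7, 1, 9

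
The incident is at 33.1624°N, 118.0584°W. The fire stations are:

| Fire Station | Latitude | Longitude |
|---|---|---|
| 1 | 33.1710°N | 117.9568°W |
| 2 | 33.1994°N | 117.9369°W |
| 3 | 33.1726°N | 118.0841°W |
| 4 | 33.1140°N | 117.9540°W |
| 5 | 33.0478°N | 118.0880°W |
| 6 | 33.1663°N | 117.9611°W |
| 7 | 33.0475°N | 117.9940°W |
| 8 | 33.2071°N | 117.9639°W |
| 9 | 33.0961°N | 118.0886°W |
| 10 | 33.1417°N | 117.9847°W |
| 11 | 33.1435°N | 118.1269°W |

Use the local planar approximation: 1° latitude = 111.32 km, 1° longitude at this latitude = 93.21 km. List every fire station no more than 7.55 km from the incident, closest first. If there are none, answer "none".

Distances from 33.1624°N, 118.0584°W:
1: √((0.0086·111.32)² + (0.1016·93.21)²) = √(0.916523 + 89.683476) = 9.5184 km
2: √((0.0370·111.32)² + (0.1215·93.21)²) = √(16.964843 + 128.255965) = 12.0508 km
3: √((0.0102·111.32)² + (-0.0257·93.21)²) = √(1.289278 + 5.738406) = 2.6510 km
4: √((-0.0484·111.32)² + (0.1044·93.21)²) = √(29.029337 + 94.694774) = 11.1231 km
5: √((-0.1146·111.32)² + (-0.0296·93.21)²) = √(162.747989 + 7.612169) = 13.0522 km
6: √((0.0039·111.32)² + (0.0973·93.21)²) = √(0.188484 + 82.252801) = 9.0797 km
7: √((-0.1149·111.32)² + (0.0644·93.21)²) = √(163.601188 + 36.032695) = 14.1292 km
8: √((0.0447·111.32)² + (0.0945·93.21)²) = √(24.760616 + 77.586942) = 10.1167 km
9: √((-0.0663·111.32)² + (-0.0302·93.21)²) = √(54.472016 + 7.923898) = 7.8991 km
10: √((-0.0207·111.32)² + (0.0737·93.21)²) = √(5.309909 + 47.191088) = 7.2458 km
11: √((-0.0189·111.32)² + (-0.0685·93.21)²) = √(4.426597 + 40.766756) = 6.7226 km
Threshold 7.55 km: 3 (2.6510 km), 11 (6.7226 km), 10 (7.2458 km) are within range.

3, 11, 10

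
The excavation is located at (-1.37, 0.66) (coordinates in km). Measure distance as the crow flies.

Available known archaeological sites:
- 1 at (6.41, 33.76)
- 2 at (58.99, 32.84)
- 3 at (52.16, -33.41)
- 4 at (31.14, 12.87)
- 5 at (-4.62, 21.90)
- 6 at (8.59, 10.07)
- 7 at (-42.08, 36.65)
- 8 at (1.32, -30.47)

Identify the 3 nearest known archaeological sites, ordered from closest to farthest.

6, 5, 8

Distances from (-1.37, 0.66):
1: √((7.78)² + (33.10)²) = √(60.5284 + 1095.6100) = 34.00 km
2: √((60.36)² + (32.18)²) = √(3643.3296 + 1035.5524) = 68.40 km
3: √((53.53)² + (-34.07)²) = √(2865.4609 + 1160.7649) = 63.45 km
4: √((32.51)² + (12.21)²) = √(1056.9001 + 149.0841) = 34.73 km
5: √((-3.25)² + (21.24)²) = √(10.5625 + 451.1376) = 21.49 km
6: √((9.96)² + (9.41)²) = √(99.2016 + 88.5481) = 13.70 km
7: √((-40.71)² + (35.99)²) = √(1657.3041 + 1295.2801) = 54.34 km
8: √((2.69)² + (-31.13)²) = √(7.2361 + 969.0769) = 31.25 km
Sorted: 6 (13.70 km) < 5 (21.49 km) < 8 (31.25 km) < 1 (34.00 km) < 4 (34.73 km) < …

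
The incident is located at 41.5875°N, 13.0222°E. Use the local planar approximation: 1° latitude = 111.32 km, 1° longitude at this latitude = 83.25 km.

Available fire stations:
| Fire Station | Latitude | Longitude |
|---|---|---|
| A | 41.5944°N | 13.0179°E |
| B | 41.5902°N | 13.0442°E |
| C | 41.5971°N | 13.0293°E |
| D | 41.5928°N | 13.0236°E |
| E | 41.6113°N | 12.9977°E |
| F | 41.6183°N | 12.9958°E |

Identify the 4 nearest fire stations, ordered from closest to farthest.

Distances from 41.5875°N, 13.0222°E:
A: √((0.0069·111.32)² + (-0.0043·83.25)²) = √(0.589990 + 0.128146) = 0.8474 km
B: √((0.0027·111.32)² + (0.0220·83.25)²) = √(0.090339 + 3.354392) = 1.8560 km
C: √((0.0096·111.32)² + (0.0071·83.25)²) = √(1.142060 + 0.349370) = 1.2212 km
D: √((0.0053·111.32)² + (0.0014·83.25)²) = √(0.348095 + 0.013584) = 0.6014 km
E: √((0.0238·111.32)² + (-0.0245·83.25)²) = √(7.019405 + 4.160070) = 3.3436 km
F: √((0.0308·111.32)² + (-0.0264·83.25)²) = √(11.755682 + 4.830325) = 4.0726 km
Sorted: D (0.6014 km) < A (0.8474 km) < C (1.2212 km) < B (1.8560 km) < E (3.3436 km) < F (4.0726 km)

D, A, C, B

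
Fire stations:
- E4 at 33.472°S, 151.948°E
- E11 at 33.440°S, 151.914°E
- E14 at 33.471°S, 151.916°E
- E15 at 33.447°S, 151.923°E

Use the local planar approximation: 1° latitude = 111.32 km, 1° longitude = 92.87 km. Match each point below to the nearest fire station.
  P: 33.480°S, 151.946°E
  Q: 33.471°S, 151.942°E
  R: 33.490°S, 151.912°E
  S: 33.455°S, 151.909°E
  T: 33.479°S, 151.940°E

P→E4; Q→E4; R→E14; S→E15; T→E4

P at 33.480°S, 151.946°E:
  E4: √((0.008·111.32)² + (0.002·92.87)²) = √(0.79310 + 0.03450) = 0.910 km
  E11: √((0.040·111.32)² + (-0.032·92.87)²) = √(19.82743 + 8.83183) = 5.353 km
  E14: √((0.009·111.32)² + (-0.030·92.87)²) = √(1.00376 + 7.76235) = 2.961 km
  E15: √((0.033·111.32)² + (-0.023·92.87)²) = √(13.49504 + 4.56254) = 4.249 km
  → nearest: E4 (0.910 km)
Q at 33.471°S, 151.942°E:
  E4: √((-0.001·111.32)² + (0.006·92.87)²) = √(0.01239 + 0.31049) = 0.568 km
  E11: √((0.031·111.32)² + (-0.028·92.87)²) = √(11.90885 + 6.76187) = 4.321 km
  E14: √((0.000·111.32)² + (-0.026·92.87)²) = √(0.00000 + 5.83039) = 2.415 km
  E15: √((0.024·111.32)² + (-0.019·92.87)²) = √(7.13787 + 3.11357) = 3.202 km
  → nearest: E4 (0.568 km)
R at 33.490°S, 151.912°E:
  E4: √((0.018·111.32)² + (0.036·92.87)²) = √(4.01505 + 11.17779) = 3.898 km
  E11: √((0.050·111.32)² + (0.002·92.87)²) = √(30.98036 + 0.03450) = 5.569 km
  E14: √((0.019·111.32)² + (0.004·92.87)²) = √(4.47356 + 0.13800) = 2.147 km
  E15: √((0.043·111.32)² + (0.011·92.87)²) = √(22.91307 + 1.04361) = 4.895 km
  → nearest: E14 (2.147 km)
S at 33.455°S, 151.909°E:
  E4: √((-0.017·111.32)² + (0.039·92.87)²) = √(3.58133 + 13.11838) = 4.087 km
  E11: √((0.015·111.32)² + (0.005·92.87)²) = √(2.78823 + 0.21562) = 1.733 km
  E14: √((-0.016·111.32)² + (0.007·92.87)²) = √(3.17239 + 0.42262) = 1.896 km
  E15: √((0.008·111.32)² + (0.014·92.87)²) = √(0.79310 + 1.69047) = 1.576 km
  → nearest: E15 (1.576 km)
T at 33.479°S, 151.940°E:
  E4: √((0.007·111.32)² + (0.008·92.87)²) = √(0.60721 + 0.55199) = 1.077 km
  E11: √((0.039·111.32)² + (-0.026·92.87)²) = √(18.84845 + 5.83039) = 4.968 km
  E14: √((0.008·111.32)² + (-0.024·92.87)²) = √(0.79310 + 4.96791) = 2.400 km
  E15: √((0.032·111.32)² + (-0.017·92.87)²) = √(12.68955 + 2.49258) = 3.896 km
  → nearest: E4 (1.077 km)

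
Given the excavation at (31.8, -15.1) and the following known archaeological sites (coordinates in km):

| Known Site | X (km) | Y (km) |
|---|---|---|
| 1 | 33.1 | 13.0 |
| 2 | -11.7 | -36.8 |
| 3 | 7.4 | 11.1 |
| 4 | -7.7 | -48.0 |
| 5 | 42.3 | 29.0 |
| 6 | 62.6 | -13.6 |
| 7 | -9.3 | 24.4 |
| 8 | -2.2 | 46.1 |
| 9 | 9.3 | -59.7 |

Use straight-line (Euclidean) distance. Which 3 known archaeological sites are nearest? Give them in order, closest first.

1, 6, 3

Distances from (31.8, -15.1):
1: √((1.3)² + (28.1)²) = √(1.690 + 789.610) = 28.1 km
2: √((-43.5)² + (-21.7)²) = √(1892.250 + 470.890) = 48.6 km
3: √((-24.4)² + (26.2)²) = √(595.360 + 686.440) = 35.8 km
4: √((-39.5)² + (-32.9)²) = √(1560.250 + 1082.410) = 51.4 km
5: √((10.5)² + (44.1)²) = √(110.250 + 1944.810) = 45.3 km
6: √((30.8)² + (1.5)²) = √(948.640 + 2.250) = 30.8 km
7: √((-41.1)² + (39.5)²) = √(1689.210 + 1560.250) = 57.0 km
8: √((-34.0)² + (61.2)²) = √(1156.000 + 3745.440) = 70.0 km
9: √((-22.5)² + (-44.6)²) = √(506.250 + 1989.160) = 50.0 km
Sorted: 1 (28.1 km) < 6 (30.8 km) < 3 (35.8 km) < 5 (45.3 km) < 2 (48.6 km) < …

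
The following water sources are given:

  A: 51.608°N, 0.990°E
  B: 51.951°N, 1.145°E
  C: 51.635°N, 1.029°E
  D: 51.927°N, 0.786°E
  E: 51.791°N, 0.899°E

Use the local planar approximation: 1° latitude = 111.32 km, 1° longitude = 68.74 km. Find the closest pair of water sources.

Pairwise distances:
A–C: 4.028 km
D–E: 17.016 km
C–E: 19.530 km
A–E: 21.310 km
B–E: 24.560 km
B–D: 24.822 km
B–C: 36.070 km
C–D: 36.546 km
A–D: 38.180 km
A–B: 39.641 km
Closest pair: A–C at 4.028 km.

A and C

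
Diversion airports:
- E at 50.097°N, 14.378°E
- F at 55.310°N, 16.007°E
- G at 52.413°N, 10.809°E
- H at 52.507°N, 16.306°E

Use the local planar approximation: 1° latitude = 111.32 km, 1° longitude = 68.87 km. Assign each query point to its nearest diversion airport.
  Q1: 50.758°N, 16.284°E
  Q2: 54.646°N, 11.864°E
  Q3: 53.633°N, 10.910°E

Q1→E; Q2→G; Q3→G

Q1 at 50.758°N, 16.284°E:
  E: √((-0.661·111.32)² + (-1.906·68.87)²) = √(5414.38725 + 17230.82051) = 150.483 km
  F: √((4.552·111.32)² + (-0.277·68.87)²) = √(256773.91460 + 363.93155) = 507.088 km
  G: √((1.655·111.32)² + (-5.475·68.87)²) = √(33942.38784 + 142176.69450) = 419.665 km
  H: √((1.749·111.32)² + (0.022·68.87)²) = √(37907.57599 + 2.29565) = 194.705 km
  → nearest: E (150.483 km)
Q2 at 54.646°N, 11.864°E:
  E: √((-4.549·111.32)² + (2.514·68.87)²) = √(256435.57193 + 29977.17565) = 535.175 km
  F: √((0.664·111.32)² + (4.143·68.87)²) = √(5463.64602 + 81412.30155) = 294.747 km
  G: √((-2.233·111.32)² + (-1.055·68.87)²) = √(61790.80334 + 5279.16317) = 258.979 km
  H: √((-2.139·111.32)² + (4.442·68.87)²) = √(56698.02936 + 93587.37679) = 387.667 km
  → nearest: G (258.979 km)
Q3 at 53.633°N, 10.910°E:
  E: √((-3.536·111.32)² + (3.468·68.87)²) = √(154942.62450 + 57045.09971) = 460.421 km
  F: √((1.677·111.32)² + (5.097·68.87)²) = √(34850.78144 + 123222.33470) = 397.584 km
  G: √((-1.220·111.32)² + (-0.101·68.87)²) = √(18444.46475 + 48.38413) = 135.988 km
  H: √((-1.126·111.32)² + (5.396·68.87)²) = √(15711.69994 + 138103.29737) = 392.193 km
  → nearest: G (135.988 km)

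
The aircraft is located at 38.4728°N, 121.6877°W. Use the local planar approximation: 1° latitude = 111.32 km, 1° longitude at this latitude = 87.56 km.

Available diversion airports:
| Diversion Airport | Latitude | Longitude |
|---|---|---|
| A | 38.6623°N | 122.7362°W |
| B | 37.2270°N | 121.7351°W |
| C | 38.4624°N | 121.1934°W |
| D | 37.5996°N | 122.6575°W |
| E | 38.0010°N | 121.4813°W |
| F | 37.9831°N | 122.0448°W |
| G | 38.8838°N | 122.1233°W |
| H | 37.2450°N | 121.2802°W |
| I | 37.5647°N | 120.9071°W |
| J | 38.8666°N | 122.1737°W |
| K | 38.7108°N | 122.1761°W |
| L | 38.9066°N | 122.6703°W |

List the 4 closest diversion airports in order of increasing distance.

Distances from 38.4728°N, 121.6877°W:
A: √((0.1895·111.32)² + (-1.0485·87.56)²) = √(445.004932 + 8428.462820) = 94.1991 km
B: √((-1.2458·111.32)² + (-0.0474·87.56)²) = √(19232.823602 + 17.225355) = 138.7445 km
C: √((-0.0104·111.32)² + (0.4943·87.56)²) = √(1.340334 + 1873.236997) = 43.2964 km
D: √((-0.8732·111.32)² + (-0.9698·87.56)²) = √(9448.738927 + 7210.674069) = 129.0713 km
E: √((-0.4718·111.32)² + (0.2064·87.56)²) = √(2758.431912 + 326.611063) = 55.5432 km
F: √((-0.4897·111.32)² + (-0.3571·87.56)²) = √(2971.711216 + 977.667562) = 62.8441 km
G: √((0.4110·111.32)² + (-0.4356·87.56)²) = √(2093.293086 + 1454.746255) = 59.5654 km
H: √((-1.2278·111.32)² + (0.4075·87.56)²) = √(18681.065940 + 1273.112352) = 141.2593 km
I: √((-0.9081·111.32)² + (0.7806·87.56)²) = √(10219.125829 + 4671.631732) = 122.0277 km
J: √((0.3938·111.32)² + (-0.4860·87.56)²) = √(1921.754112 + 1810.856533) = 61.0951 km
K: √((0.2380·111.32)² + (-0.4884·87.56)²) = √(701.940514 + 1828.785697) = 50.3063 km
L: √((0.4338·111.32)² + (-0.9826·87.56)²) = √(2331.983594 + 7402.271761) = 98.6623 km
Sorted: C (43.2964 km) < K (50.3063 km) < E (55.5432 km) < G (59.5654 km) < J (61.0951 km) < F (62.8441 km) < …

C, K, E, G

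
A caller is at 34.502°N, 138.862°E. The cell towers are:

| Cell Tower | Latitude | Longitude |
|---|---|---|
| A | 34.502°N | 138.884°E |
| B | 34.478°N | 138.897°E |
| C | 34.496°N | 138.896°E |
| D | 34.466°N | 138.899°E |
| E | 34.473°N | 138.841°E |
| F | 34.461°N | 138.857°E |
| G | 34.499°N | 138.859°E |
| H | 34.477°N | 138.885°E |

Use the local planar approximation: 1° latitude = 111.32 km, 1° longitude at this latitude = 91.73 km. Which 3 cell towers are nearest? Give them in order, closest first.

Distances from 34.502°N, 138.862°E:
A: 2.018 km
B: 4.177 km
C: 3.190 km
D: 5.252 km
E: 3.759 km
F: 4.587 km
G: 0.433 km
H: 3.492 km
Sorted: G (0.433 km) < A (2.018 km) < C (3.190 km) < H (3.492 km) < E (3.759 km) < …

G, A, C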